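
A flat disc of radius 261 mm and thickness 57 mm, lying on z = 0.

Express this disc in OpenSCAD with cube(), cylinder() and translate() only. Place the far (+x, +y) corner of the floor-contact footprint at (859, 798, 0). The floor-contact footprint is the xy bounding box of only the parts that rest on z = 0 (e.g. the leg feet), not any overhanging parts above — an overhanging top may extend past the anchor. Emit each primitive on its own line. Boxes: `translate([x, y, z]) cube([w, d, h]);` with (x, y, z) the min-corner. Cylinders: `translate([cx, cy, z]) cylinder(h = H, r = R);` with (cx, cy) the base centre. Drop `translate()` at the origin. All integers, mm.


translate([598, 537, 0]) cylinder(h = 57, r = 261);


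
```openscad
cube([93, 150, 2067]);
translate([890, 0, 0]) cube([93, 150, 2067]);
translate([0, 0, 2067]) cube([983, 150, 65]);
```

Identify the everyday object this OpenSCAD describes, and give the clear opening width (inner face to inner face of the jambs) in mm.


A door frame. The clear opening width is 797 mm.

Two 2067 mm tall posts with a header on top — a door frame. The left jamb is 93 mm wide at x = 0; the right jamb starts at x = 890. The clear opening is 890 − 93 = 797 mm.


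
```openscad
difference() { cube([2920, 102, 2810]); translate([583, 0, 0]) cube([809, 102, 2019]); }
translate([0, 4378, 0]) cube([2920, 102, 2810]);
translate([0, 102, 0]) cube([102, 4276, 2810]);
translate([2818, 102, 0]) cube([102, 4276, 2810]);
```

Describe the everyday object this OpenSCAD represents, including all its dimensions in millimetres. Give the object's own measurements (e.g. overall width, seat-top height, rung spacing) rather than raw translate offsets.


A single room: four walls, each 2810 mm tall and 102 mm thick, enclosing an outside footprint 2920×4480 mm (x × y), no floor or roof. The front and back walls (−y and +y sides) run the full x-width; the side walls fit between their inner faces. A door opening 809 mm wide and 2019 mm tall is cut through the front wall from the floor up, its −x edge 583 mm from the wall's −x end.


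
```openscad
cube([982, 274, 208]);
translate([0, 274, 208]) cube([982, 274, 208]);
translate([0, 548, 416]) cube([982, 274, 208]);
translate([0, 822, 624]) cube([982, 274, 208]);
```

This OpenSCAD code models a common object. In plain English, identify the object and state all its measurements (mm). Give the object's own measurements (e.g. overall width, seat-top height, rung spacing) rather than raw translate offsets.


A straight staircase of 4 solid steps. Each step is 982 mm wide (x), 274 mm deep (y, the going) and 208 mm tall (the rise). The first step rests on the floor; each subsequent step sits one going further in +y and one rise higher in +z, directly behind and above the previous step with no overlap.


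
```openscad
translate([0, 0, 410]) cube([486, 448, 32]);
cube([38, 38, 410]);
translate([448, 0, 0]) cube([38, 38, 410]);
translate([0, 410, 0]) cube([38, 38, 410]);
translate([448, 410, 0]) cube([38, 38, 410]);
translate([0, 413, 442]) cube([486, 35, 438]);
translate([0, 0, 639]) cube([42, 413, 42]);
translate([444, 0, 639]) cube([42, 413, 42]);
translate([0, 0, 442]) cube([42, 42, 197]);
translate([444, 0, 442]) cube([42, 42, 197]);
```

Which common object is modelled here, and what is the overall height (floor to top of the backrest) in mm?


A chair. The overall height is 880 mm.

A slab on four corner posts with a tall panel at the back — a chair. The seat slab sits at z = 410 with thickness 32, and the 438 mm backrest starts at the seat top, so the overall height is 410 + 32 + 438 = 880 mm.


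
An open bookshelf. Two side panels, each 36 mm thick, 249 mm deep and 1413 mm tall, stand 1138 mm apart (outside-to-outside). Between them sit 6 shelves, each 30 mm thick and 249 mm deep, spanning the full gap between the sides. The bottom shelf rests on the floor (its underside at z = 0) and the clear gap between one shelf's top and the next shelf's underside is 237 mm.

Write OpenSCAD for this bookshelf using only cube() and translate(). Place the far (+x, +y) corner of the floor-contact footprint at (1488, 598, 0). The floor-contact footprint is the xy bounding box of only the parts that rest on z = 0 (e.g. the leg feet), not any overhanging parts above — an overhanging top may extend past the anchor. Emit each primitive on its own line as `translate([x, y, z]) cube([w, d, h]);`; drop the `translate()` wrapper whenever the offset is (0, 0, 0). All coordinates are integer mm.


translate([350, 349, 0]) cube([36, 249, 1413]);
translate([1452, 349, 0]) cube([36, 249, 1413]);
translate([386, 349, 0]) cube([1066, 249, 30]);
translate([386, 349, 267]) cube([1066, 249, 30]);
translate([386, 349, 534]) cube([1066, 249, 30]);
translate([386, 349, 801]) cube([1066, 249, 30]);
translate([386, 349, 1068]) cube([1066, 249, 30]);
translate([386, 349, 1335]) cube([1066, 249, 30]);


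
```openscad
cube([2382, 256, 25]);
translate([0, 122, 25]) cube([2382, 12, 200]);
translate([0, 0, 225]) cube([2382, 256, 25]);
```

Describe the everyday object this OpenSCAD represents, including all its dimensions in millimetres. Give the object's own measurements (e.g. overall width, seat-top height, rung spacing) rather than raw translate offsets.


An I-beam lying along x, 2382 mm long. Overall section height 250 mm. Two flanges 256 mm wide (y) and 25 mm thick, one on the floor and one at the top; a web 12 mm thick runs between them, centred on the flange width.


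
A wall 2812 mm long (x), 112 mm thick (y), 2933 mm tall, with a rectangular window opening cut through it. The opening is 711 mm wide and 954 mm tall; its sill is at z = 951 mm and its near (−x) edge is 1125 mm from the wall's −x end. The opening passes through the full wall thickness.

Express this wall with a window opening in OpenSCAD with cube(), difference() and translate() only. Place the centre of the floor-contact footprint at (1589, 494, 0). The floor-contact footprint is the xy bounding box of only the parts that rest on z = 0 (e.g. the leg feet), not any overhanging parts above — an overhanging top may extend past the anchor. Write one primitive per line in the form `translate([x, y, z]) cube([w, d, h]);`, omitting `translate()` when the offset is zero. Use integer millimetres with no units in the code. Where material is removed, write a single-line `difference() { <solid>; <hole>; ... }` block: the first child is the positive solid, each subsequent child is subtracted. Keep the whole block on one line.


difference() { translate([183, 438, 0]) cube([2812, 112, 2933]); translate([1308, 438, 951]) cube([711, 112, 954]); }


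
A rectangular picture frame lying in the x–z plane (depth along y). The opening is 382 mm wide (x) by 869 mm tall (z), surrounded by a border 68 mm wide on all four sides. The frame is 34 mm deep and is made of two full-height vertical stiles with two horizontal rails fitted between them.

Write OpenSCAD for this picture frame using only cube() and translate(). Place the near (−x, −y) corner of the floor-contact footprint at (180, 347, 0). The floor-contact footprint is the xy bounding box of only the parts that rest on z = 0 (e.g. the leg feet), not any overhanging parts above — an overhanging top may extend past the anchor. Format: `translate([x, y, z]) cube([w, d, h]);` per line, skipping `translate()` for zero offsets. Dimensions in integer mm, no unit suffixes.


translate([180, 347, 0]) cube([68, 34, 1005]);
translate([630, 347, 0]) cube([68, 34, 1005]);
translate([248, 347, 0]) cube([382, 34, 68]);
translate([248, 347, 937]) cube([382, 34, 68]);


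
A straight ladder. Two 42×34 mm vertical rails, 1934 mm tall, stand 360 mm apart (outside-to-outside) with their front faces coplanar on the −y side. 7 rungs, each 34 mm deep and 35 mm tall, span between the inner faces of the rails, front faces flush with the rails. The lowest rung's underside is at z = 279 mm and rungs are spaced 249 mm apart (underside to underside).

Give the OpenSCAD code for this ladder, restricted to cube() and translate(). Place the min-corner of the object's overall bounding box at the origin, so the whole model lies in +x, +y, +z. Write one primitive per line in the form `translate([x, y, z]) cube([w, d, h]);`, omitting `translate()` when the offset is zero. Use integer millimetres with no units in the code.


// rung span = 360 - 2*42 = 276
// rung[k] z = 279 + k*249
cube([42, 34, 1934]);
translate([318, 0, 0]) cube([42, 34, 1934]);
translate([42, 0, 279]) cube([276, 34, 35]);
translate([42, 0, 528]) cube([276, 34, 35]);
translate([42, 0, 777]) cube([276, 34, 35]);
translate([42, 0, 1026]) cube([276, 34, 35]);
translate([42, 0, 1275]) cube([276, 34, 35]);
translate([42, 0, 1524]) cube([276, 34, 35]);
translate([42, 0, 1773]) cube([276, 34, 35]);


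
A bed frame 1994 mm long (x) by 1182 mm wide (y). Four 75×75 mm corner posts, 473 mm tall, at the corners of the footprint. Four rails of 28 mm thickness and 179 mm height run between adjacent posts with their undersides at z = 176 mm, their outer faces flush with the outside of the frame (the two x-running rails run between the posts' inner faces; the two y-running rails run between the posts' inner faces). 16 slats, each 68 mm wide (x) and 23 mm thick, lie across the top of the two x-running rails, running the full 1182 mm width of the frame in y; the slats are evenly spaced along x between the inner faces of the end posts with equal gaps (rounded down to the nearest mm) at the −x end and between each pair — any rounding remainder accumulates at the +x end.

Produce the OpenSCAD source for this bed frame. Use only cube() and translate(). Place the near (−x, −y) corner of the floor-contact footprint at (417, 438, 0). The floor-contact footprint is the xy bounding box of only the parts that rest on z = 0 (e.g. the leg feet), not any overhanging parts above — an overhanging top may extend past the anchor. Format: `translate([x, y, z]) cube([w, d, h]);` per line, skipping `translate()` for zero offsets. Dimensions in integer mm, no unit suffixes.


translate([417, 438, 0]) cube([75, 75, 473]);
translate([417, 1545, 0]) cube([75, 75, 473]);
translate([2336, 438, 0]) cube([75, 75, 473]);
translate([2336, 1545, 0]) cube([75, 75, 473]);
translate([492, 438, 176]) cube([1844, 28, 179]);
translate([492, 1592, 176]) cube([1844, 28, 179]);
translate([417, 513, 176]) cube([28, 1032, 179]);
translate([2383, 513, 176]) cube([28, 1032, 179]);
translate([536, 438, 355]) cube([68, 1182, 23]);
translate([648, 438, 355]) cube([68, 1182, 23]);
translate([760, 438, 355]) cube([68, 1182, 23]);
translate([872, 438, 355]) cube([68, 1182, 23]);
translate([984, 438, 355]) cube([68, 1182, 23]);
translate([1096, 438, 355]) cube([68, 1182, 23]);
translate([1208, 438, 355]) cube([68, 1182, 23]);
translate([1320, 438, 355]) cube([68, 1182, 23]);
translate([1432, 438, 355]) cube([68, 1182, 23]);
translate([1544, 438, 355]) cube([68, 1182, 23]);
translate([1656, 438, 355]) cube([68, 1182, 23]);
translate([1768, 438, 355]) cube([68, 1182, 23]);
translate([1880, 438, 355]) cube([68, 1182, 23]);
translate([1992, 438, 355]) cube([68, 1182, 23]);
translate([2104, 438, 355]) cube([68, 1182, 23]);
translate([2216, 438, 355]) cube([68, 1182, 23]);


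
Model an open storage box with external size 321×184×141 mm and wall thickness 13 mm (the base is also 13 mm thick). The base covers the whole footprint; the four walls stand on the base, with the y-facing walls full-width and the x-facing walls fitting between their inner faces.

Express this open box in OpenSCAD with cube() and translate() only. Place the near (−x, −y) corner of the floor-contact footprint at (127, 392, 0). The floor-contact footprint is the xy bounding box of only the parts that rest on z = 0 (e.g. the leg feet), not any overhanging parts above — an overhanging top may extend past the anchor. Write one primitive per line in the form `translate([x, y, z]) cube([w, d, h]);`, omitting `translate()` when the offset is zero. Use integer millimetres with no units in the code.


translate([127, 392, 0]) cube([321, 184, 13]);
translate([127, 392, 13]) cube([321, 13, 128]);
translate([127, 563, 13]) cube([321, 13, 128]);
translate([127, 405, 13]) cube([13, 158, 128]);
translate([435, 405, 13]) cube([13, 158, 128]);


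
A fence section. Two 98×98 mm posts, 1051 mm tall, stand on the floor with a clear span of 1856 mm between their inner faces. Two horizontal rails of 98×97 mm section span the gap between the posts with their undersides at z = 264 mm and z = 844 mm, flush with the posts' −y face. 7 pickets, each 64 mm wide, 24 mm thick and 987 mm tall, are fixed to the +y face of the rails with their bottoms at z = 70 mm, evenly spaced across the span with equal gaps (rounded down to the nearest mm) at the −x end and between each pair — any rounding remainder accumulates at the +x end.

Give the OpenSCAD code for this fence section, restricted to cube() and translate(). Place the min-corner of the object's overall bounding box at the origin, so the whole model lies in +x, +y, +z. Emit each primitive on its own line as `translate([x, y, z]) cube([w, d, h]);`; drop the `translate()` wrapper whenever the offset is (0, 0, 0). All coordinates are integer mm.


cube([98, 98, 1051]);
translate([1954, 0, 0]) cube([98, 98, 1051]);
translate([98, 0, 264]) cube([1856, 98, 97]);
translate([98, 0, 844]) cube([1856, 98, 97]);
translate([274, 98, 70]) cube([64, 24, 987]);
translate([514, 98, 70]) cube([64, 24, 987]);
translate([754, 98, 70]) cube([64, 24, 987]);
translate([994, 98, 70]) cube([64, 24, 987]);
translate([1234, 98, 70]) cube([64, 24, 987]);
translate([1474, 98, 70]) cube([64, 24, 987]);
translate([1714, 98, 70]) cube([64, 24, 987]);


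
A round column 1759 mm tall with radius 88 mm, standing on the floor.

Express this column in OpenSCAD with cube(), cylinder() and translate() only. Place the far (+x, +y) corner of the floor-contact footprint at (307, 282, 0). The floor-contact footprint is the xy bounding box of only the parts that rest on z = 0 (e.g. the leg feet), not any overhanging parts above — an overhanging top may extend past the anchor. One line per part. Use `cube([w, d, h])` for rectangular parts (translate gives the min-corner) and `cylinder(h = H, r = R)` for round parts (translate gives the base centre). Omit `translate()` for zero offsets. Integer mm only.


translate([219, 194, 0]) cylinder(h = 1759, r = 88);


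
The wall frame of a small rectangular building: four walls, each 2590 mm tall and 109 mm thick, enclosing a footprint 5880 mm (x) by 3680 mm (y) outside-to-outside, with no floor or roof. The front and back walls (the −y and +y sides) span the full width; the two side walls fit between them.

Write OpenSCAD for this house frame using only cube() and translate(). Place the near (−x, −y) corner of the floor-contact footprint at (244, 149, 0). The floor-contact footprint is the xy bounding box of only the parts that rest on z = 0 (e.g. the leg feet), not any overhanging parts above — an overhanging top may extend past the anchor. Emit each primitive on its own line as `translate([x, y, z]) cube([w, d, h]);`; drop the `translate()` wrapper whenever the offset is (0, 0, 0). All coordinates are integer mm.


translate([244, 149, 0]) cube([5880, 109, 2590]);
translate([244, 3720, 0]) cube([5880, 109, 2590]);
translate([244, 258, 0]) cube([109, 3462, 2590]);
translate([6015, 258, 0]) cube([109, 3462, 2590]);


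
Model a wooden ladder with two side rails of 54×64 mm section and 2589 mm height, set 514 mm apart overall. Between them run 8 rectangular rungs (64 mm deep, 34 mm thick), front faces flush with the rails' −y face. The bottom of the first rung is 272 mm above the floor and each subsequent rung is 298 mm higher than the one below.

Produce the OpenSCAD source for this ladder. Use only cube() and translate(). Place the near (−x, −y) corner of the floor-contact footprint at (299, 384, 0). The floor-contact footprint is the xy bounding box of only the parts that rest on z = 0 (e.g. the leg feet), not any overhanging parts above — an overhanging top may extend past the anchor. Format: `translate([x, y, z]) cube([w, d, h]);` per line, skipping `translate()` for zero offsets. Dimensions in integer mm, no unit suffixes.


translate([299, 384, 0]) cube([54, 64, 2589]);
translate([759, 384, 0]) cube([54, 64, 2589]);
translate([353, 384, 272]) cube([406, 64, 34]);
translate([353, 384, 570]) cube([406, 64, 34]);
translate([353, 384, 868]) cube([406, 64, 34]);
translate([353, 384, 1166]) cube([406, 64, 34]);
translate([353, 384, 1464]) cube([406, 64, 34]);
translate([353, 384, 1762]) cube([406, 64, 34]);
translate([353, 384, 2060]) cube([406, 64, 34]);
translate([353, 384, 2358]) cube([406, 64, 34]);


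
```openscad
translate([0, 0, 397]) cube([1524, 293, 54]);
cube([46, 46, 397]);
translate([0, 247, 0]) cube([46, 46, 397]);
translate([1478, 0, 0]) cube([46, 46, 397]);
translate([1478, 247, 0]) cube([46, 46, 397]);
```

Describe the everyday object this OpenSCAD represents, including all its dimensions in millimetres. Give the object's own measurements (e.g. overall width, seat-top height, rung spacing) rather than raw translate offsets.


A bench: a 1524×293 mm seat slab, 54 mm thick, top at z = 451 mm, on four 46×46 mm square legs flush with the seat corners and standing on z = 0.


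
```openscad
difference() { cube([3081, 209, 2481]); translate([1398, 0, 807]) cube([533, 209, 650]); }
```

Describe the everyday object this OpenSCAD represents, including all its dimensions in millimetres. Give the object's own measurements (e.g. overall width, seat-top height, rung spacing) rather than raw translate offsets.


A wall 3081 mm long (x), 209 mm thick (y), 2481 mm tall, with a rectangular window opening cut through it. The opening is 533 mm wide and 650 mm tall; its sill is at z = 807 mm and its near (−x) edge is 1398 mm from the wall's −x end. The opening passes through the full wall thickness.


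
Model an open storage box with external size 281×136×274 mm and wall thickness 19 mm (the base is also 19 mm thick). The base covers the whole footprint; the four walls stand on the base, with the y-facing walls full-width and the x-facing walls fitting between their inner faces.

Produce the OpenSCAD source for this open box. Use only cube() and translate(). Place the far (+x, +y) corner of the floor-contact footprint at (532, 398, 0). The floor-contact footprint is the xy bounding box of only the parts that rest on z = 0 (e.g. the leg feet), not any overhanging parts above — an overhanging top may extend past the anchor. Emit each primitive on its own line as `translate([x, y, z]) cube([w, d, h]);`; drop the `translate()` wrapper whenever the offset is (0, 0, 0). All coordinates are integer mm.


translate([251, 262, 0]) cube([281, 136, 19]);
translate([251, 262, 19]) cube([281, 19, 255]);
translate([251, 379, 19]) cube([281, 19, 255]);
translate([251, 281, 19]) cube([19, 98, 255]);
translate([513, 281, 19]) cube([19, 98, 255]);


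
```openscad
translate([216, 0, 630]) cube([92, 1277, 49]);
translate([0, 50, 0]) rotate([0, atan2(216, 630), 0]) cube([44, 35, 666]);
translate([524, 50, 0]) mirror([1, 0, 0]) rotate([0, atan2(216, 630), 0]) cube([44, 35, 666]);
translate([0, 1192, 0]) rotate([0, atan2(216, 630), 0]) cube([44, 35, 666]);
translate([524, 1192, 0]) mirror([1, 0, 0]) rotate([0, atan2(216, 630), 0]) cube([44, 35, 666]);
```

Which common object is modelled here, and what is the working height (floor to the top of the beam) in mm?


A sawhorse. The overall height is 679 mm.

A beam across two mirrored pairs of raked legs — a sawhorse. The beam's underside is at z = 630 (matching the legs' vertical rise in atan2(216, 630)) and the beam is 49 mm tall, so its top is at 630 + 49 = 679 mm. The raked legs top out at the beam's underside, so that is the highest point.


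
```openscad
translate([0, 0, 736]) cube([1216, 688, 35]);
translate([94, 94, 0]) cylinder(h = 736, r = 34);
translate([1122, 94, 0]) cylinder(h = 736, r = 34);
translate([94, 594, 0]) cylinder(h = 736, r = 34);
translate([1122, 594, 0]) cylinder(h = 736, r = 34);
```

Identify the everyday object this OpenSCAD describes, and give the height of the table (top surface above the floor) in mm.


A table. The table height is 771 mm.

A 1216×688×35 slab sits at z = 736 on four Ø68 mm round legs — a table. The top surface is at 736 + 35 = 771 mm.


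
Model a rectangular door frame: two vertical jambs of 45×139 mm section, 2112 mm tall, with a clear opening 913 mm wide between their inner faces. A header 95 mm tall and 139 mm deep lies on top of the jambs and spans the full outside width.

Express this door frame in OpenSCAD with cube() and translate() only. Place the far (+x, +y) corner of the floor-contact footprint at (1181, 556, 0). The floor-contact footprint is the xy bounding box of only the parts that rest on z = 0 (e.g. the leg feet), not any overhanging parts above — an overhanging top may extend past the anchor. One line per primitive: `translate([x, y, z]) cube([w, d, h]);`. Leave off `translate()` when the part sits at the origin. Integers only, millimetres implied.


translate([178, 417, 0]) cube([45, 139, 2112]);
translate([1136, 417, 0]) cube([45, 139, 2112]);
translate([178, 417, 2112]) cube([1003, 139, 95]);


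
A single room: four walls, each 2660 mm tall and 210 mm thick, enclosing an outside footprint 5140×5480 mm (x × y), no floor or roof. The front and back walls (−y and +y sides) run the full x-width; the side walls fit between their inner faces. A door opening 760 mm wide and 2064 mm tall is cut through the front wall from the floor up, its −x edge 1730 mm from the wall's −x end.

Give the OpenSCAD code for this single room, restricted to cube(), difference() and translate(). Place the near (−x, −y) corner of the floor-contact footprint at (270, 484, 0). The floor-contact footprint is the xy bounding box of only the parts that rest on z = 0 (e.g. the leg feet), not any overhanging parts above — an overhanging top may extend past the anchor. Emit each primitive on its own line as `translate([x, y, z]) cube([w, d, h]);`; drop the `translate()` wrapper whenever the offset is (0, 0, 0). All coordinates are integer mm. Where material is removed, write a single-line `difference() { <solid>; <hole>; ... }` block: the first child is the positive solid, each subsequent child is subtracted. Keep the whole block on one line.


difference() { translate([270, 484, 0]) cube([5140, 210, 2660]); translate([2000, 484, 0]) cube([760, 210, 2064]); }
translate([270, 5754, 0]) cube([5140, 210, 2660]);
translate([270, 694, 0]) cube([210, 5060, 2660]);
translate([5200, 694, 0]) cube([210, 5060, 2660]);


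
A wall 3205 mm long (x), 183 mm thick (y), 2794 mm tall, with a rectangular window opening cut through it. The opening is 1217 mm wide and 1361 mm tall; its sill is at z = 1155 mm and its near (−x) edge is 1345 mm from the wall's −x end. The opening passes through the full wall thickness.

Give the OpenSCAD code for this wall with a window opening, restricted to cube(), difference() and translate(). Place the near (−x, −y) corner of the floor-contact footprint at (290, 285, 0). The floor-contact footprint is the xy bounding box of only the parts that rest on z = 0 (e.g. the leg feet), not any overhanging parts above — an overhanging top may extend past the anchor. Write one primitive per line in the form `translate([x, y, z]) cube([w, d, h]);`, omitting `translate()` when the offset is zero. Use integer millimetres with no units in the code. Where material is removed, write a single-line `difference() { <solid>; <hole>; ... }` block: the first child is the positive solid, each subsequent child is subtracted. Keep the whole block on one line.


difference() { translate([290, 285, 0]) cube([3205, 183, 2794]); translate([1635, 285, 1155]) cube([1217, 183, 1361]); }


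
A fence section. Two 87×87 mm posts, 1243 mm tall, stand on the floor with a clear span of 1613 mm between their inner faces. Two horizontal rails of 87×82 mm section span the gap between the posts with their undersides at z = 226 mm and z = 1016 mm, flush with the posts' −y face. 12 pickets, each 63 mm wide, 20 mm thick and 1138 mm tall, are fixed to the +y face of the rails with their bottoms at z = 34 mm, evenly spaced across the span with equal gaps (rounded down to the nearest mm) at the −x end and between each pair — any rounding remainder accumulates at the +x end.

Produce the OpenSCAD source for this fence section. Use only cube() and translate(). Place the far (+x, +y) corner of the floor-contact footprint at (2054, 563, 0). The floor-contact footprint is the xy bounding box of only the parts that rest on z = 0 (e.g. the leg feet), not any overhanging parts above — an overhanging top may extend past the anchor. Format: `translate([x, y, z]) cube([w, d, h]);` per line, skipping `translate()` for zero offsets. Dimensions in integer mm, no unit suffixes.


translate([267, 476, 0]) cube([87, 87, 1243]);
translate([1967, 476, 0]) cube([87, 87, 1243]);
translate([354, 476, 226]) cube([1613, 87, 82]);
translate([354, 476, 1016]) cube([1613, 87, 82]);
translate([419, 563, 34]) cube([63, 20, 1138]);
translate([547, 563, 34]) cube([63, 20, 1138]);
translate([675, 563, 34]) cube([63, 20, 1138]);
translate([803, 563, 34]) cube([63, 20, 1138]);
translate([931, 563, 34]) cube([63, 20, 1138]);
translate([1059, 563, 34]) cube([63, 20, 1138]);
translate([1187, 563, 34]) cube([63, 20, 1138]);
translate([1315, 563, 34]) cube([63, 20, 1138]);
translate([1443, 563, 34]) cube([63, 20, 1138]);
translate([1571, 563, 34]) cube([63, 20, 1138]);
translate([1699, 563, 34]) cube([63, 20, 1138]);
translate([1827, 563, 34]) cube([63, 20, 1138]);


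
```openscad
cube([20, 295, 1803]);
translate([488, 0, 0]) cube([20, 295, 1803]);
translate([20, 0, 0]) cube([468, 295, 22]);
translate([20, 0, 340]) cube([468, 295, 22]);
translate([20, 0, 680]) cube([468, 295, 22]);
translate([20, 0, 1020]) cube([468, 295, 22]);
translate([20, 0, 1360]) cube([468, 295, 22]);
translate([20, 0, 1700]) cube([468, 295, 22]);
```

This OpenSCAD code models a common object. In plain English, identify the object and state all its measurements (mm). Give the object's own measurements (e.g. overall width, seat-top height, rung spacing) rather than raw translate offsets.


An open bookshelf. Two side panels, each 20 mm thick, 295 mm deep and 1803 mm tall, stand 508 mm apart (outside-to-outside). Between them sit 6 shelves, each 22 mm thick and 295 mm deep, spanning the full gap between the sides. The bottom shelf rests on the floor (its underside at z = 0) and the clear gap between one shelf's top and the next shelf's underside is 318 mm.


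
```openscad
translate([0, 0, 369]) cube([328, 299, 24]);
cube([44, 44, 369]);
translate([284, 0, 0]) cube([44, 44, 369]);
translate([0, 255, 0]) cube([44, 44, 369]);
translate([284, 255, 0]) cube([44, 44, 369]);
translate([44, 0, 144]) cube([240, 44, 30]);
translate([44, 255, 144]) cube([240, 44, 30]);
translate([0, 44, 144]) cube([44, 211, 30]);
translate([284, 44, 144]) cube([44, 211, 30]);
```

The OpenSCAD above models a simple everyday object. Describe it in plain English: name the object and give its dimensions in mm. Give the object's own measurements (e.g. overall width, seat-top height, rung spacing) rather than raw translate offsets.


A simple wooden stool: a rectangular seat 328 mm (x) by 299 mm (y), 24 mm thick, top face at z = 393 mm, on four square legs, each 44×44 mm in cross-section. The legs rest on z = 0, each flush with a corner of the seat. Four stretchers, 44 mm wide and 30 mm tall, connect adjacent legs with their undersides at z = 144 mm, each running between the inner faces of the legs it joins and aligned with the legs' outer faces on the other axis.


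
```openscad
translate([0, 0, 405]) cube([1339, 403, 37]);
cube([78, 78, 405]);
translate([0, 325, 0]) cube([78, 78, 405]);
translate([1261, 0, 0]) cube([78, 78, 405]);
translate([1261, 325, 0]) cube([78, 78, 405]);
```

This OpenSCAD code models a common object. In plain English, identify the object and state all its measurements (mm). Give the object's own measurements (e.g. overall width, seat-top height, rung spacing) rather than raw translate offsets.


A long wooden bench with a 1339 mm (x) × 403 mm (y) seat, 37 mm thick, its top surface 442 mm above the floor. Four 78 mm square legs at the seat corners, flush with the edges, run from z = 0 to the seat underside.


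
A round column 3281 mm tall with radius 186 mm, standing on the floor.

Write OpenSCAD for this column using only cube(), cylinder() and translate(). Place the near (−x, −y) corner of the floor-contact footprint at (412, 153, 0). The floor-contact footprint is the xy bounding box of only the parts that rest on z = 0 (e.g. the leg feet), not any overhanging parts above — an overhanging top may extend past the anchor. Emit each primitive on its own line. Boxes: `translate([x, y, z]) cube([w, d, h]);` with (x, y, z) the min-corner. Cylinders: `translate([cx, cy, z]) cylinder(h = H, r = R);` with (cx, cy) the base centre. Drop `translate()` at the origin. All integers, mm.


translate([598, 339, 0]) cylinder(h = 3281, r = 186);


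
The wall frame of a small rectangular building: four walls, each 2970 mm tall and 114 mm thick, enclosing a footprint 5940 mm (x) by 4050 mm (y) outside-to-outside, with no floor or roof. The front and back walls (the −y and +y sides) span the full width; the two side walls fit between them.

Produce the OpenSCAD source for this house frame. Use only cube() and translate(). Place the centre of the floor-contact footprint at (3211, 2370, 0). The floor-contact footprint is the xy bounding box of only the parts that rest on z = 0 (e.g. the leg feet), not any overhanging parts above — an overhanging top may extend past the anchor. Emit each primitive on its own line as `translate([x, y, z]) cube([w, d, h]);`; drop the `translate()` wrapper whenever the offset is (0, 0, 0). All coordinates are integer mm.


translate([241, 345, 0]) cube([5940, 114, 2970]);
translate([241, 4281, 0]) cube([5940, 114, 2970]);
translate([241, 459, 0]) cube([114, 3822, 2970]);
translate([6067, 459, 0]) cube([114, 3822, 2970]);


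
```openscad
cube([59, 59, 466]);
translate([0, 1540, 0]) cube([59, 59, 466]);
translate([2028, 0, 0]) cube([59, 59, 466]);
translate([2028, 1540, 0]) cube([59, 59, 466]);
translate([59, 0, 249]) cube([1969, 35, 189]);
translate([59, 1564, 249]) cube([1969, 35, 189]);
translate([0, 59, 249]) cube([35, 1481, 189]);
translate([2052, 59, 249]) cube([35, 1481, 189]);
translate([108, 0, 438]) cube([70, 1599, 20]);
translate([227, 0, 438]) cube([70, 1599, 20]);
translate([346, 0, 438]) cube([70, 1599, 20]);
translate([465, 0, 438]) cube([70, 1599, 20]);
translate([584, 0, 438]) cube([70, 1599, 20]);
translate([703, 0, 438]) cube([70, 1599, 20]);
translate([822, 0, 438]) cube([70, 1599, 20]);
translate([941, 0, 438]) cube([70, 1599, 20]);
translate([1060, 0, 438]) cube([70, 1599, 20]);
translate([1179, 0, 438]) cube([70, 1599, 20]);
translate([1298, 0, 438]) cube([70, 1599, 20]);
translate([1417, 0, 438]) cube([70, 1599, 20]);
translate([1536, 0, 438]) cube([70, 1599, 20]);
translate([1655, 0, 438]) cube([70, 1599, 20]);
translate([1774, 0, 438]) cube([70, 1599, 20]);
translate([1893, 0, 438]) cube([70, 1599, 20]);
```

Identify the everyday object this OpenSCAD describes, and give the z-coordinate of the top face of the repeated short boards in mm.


A bed frame. The slat-top height is 458 mm.

Four posts, four rails, and a row of slats — a bed frame. Slats sit on the rails at z = 249 + 189 = 438; with slat thickness 20, the top is 458 mm.


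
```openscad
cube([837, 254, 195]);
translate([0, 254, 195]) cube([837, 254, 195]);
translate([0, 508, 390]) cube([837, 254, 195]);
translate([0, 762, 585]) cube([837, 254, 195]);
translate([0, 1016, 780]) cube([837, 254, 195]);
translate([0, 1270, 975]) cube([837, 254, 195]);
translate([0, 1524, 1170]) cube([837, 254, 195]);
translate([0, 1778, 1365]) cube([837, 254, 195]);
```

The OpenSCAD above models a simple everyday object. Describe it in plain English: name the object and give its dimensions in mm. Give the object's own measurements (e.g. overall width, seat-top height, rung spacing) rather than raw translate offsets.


A straight staircase of 8 solid steps. Each step is 837 mm wide (x), 254 mm deep (y, the going) and 195 mm tall (the rise). The first step rests on the floor; each subsequent step sits one going further in +y and one rise higher in +z, directly behind and above the previous step with no overlap.


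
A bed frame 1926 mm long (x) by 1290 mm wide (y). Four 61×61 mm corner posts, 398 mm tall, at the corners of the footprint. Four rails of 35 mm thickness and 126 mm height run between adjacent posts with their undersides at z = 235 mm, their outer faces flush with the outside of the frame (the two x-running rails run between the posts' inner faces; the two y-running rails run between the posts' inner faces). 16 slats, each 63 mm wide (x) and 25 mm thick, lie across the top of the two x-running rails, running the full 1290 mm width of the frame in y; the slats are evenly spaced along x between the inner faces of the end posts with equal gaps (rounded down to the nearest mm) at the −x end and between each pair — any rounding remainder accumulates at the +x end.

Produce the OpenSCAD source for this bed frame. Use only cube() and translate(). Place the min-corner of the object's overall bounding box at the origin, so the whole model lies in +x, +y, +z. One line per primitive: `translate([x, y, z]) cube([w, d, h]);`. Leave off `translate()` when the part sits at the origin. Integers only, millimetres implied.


// slat z = rail_z + rail_h = 235 + 126 = 361
// slat gap = ⌊(1804 − 16·63) / 17⌋ = 46
cube([61, 61, 398]);
translate([0, 1229, 0]) cube([61, 61, 398]);
translate([1865, 0, 0]) cube([61, 61, 398]);
translate([1865, 1229, 0]) cube([61, 61, 398]);
translate([61, 0, 235]) cube([1804, 35, 126]);
translate([61, 1255, 235]) cube([1804, 35, 126]);
translate([0, 61, 235]) cube([35, 1168, 126]);
translate([1891, 61, 235]) cube([35, 1168, 126]);
translate([107, 0, 361]) cube([63, 1290, 25]);
translate([216, 0, 361]) cube([63, 1290, 25]);
translate([325, 0, 361]) cube([63, 1290, 25]);
translate([434, 0, 361]) cube([63, 1290, 25]);
translate([543, 0, 361]) cube([63, 1290, 25]);
translate([652, 0, 361]) cube([63, 1290, 25]);
translate([761, 0, 361]) cube([63, 1290, 25]);
translate([870, 0, 361]) cube([63, 1290, 25]);
translate([979, 0, 361]) cube([63, 1290, 25]);
translate([1088, 0, 361]) cube([63, 1290, 25]);
translate([1197, 0, 361]) cube([63, 1290, 25]);
translate([1306, 0, 361]) cube([63, 1290, 25]);
translate([1415, 0, 361]) cube([63, 1290, 25]);
translate([1524, 0, 361]) cube([63, 1290, 25]);
translate([1633, 0, 361]) cube([63, 1290, 25]);
translate([1742, 0, 361]) cube([63, 1290, 25]);


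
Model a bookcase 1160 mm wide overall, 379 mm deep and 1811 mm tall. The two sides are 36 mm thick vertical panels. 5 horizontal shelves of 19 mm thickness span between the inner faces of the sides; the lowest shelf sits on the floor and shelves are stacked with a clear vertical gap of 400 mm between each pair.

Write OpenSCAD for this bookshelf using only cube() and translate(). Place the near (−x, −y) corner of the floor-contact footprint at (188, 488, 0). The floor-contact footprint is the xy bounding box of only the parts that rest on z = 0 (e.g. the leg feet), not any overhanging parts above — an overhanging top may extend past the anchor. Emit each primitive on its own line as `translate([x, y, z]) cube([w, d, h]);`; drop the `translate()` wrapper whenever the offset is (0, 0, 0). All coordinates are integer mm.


translate([188, 488, 0]) cube([36, 379, 1811]);
translate([1312, 488, 0]) cube([36, 379, 1811]);
translate([224, 488, 0]) cube([1088, 379, 19]);
translate([224, 488, 419]) cube([1088, 379, 19]);
translate([224, 488, 838]) cube([1088, 379, 19]);
translate([224, 488, 1257]) cube([1088, 379, 19]);
translate([224, 488, 1676]) cube([1088, 379, 19]);


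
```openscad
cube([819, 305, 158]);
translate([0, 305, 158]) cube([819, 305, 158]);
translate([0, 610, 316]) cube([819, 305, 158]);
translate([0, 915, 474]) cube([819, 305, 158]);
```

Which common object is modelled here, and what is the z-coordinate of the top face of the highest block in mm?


A staircase. The total rise is 632 mm.

4 identical blocks, each offset up and back from the previous — a staircase. Each step is 158 mm tall and there are 4 of them, so the total rise is 4 × 158 = 632 mm.


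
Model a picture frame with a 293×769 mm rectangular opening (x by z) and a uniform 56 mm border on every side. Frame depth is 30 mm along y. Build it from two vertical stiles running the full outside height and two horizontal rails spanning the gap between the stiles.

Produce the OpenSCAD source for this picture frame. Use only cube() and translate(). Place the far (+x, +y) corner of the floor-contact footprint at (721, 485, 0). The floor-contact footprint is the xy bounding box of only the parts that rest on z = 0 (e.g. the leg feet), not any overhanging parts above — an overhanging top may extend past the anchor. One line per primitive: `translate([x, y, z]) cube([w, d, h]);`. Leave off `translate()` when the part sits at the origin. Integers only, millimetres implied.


translate([316, 455, 0]) cube([56, 30, 881]);
translate([665, 455, 0]) cube([56, 30, 881]);
translate([372, 455, 0]) cube([293, 30, 56]);
translate([372, 455, 825]) cube([293, 30, 56]);


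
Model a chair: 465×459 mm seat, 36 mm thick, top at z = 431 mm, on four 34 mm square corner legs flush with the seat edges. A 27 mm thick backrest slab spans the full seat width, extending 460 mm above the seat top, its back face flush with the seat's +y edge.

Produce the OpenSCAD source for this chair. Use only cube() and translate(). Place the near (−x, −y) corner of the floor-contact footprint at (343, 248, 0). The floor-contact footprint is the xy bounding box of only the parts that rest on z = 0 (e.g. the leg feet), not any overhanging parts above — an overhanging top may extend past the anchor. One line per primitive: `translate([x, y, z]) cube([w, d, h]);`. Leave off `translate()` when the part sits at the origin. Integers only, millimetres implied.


translate([343, 248, 395]) cube([465, 459, 36]);
translate([343, 248, 0]) cube([34, 34, 395]);
translate([774, 248, 0]) cube([34, 34, 395]);
translate([343, 673, 0]) cube([34, 34, 395]);
translate([774, 673, 0]) cube([34, 34, 395]);
translate([343, 680, 431]) cube([465, 27, 460]);


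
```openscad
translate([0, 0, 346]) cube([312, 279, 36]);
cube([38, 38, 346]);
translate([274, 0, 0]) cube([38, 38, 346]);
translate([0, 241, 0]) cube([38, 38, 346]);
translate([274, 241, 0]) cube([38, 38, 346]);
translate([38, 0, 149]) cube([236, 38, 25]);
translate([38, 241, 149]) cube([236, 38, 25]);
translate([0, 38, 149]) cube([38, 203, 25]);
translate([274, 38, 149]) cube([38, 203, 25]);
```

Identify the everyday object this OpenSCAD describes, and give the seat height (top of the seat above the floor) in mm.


A stool. The seat height is 382 mm.

A 312×279×36 slab at z = 346 on four corner posts — a stool. The seat top is 346 + 36 = 382 mm.


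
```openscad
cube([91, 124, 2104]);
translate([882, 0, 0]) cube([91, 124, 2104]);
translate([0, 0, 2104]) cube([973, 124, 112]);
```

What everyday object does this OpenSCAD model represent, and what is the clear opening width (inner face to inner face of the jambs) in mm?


A door frame. The clear opening width is 791 mm.

Two 2104 mm tall posts with a header on top — a door frame. The left jamb is 91 mm wide at x = 0; the right jamb starts at x = 882. The clear opening is 882 − 91 = 791 mm.


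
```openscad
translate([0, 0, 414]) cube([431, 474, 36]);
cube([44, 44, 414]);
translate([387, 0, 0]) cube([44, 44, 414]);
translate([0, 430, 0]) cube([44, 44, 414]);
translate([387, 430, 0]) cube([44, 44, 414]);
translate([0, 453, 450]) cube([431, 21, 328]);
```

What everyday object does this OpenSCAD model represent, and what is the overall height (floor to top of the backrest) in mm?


A chair. The overall height is 778 mm.

A slab on four corner posts with a tall panel at the back — a chair. The seat slab sits at z = 414 with thickness 36, and the 328 mm backrest starts at the seat top, so the overall height is 414 + 36 + 328 = 778 mm.
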